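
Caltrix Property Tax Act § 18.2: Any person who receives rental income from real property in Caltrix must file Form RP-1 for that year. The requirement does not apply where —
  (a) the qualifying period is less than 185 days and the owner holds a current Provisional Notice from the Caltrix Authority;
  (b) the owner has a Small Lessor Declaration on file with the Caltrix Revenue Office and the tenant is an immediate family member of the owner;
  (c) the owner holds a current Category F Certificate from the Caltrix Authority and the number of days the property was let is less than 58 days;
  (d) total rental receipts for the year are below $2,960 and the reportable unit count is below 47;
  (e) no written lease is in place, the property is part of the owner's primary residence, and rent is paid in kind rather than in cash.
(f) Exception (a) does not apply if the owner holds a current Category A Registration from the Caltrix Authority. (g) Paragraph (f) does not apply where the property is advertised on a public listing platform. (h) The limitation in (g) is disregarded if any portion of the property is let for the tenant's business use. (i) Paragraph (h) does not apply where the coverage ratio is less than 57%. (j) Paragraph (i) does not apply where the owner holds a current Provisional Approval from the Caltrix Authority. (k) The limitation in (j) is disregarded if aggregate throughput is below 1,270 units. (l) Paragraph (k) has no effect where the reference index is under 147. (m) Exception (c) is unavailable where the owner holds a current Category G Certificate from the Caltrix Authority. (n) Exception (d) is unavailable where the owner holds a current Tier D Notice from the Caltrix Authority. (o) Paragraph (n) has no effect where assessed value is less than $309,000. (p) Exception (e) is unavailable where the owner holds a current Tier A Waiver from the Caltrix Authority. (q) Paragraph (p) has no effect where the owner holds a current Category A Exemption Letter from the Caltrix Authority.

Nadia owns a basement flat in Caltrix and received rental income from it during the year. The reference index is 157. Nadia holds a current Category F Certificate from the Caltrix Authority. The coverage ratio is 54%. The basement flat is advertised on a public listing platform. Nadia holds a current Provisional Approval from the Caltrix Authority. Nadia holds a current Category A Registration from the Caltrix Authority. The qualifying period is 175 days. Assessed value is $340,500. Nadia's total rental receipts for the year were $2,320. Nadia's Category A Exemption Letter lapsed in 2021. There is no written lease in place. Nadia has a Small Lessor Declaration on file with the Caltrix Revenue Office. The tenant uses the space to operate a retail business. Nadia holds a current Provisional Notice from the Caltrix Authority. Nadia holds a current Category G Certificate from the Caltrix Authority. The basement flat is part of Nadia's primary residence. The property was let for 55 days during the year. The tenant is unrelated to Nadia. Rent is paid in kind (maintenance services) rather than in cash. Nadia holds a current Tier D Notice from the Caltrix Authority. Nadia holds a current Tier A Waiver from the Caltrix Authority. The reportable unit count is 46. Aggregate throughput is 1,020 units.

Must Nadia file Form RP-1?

No — exception (a) applies; Nadia is not required to file Form RP-1.

Exception (a): the qualifying period is 175 days, less than the 185 days limit; a current Provisional Notice is held — every condition holds. Under paragraphs (f)–(l): (f) applies (a current Category A Registration is held), but is set aside by (g): (g) operates against (f): the property is publicly advertised. (h) would limit (g) — the space is let for business use — but (i) sets (h) aside: (i) operates against (h): the coverage ratio is 54%, less than the 57% limit. (j) would limit (i) — a current Provisional Approval is held — but (k) sets (j) aside: (k) operates against (j): aggregate throughput is 1,020 units, below the 1,270 units limit. (l) is not engaged (the reference index is 157, not under 147), so (k) stands. (a) remains available.
Exception (b) fails — the tenant is unrelated to the owner.
All of (c)'s requirements are met (a current Category F Certificate is held; the number of days the property was let is 55 days, less than the 58 days limit). But: (m) operates against (c): a current Category G Certificate is held. So (c) is unavailable.
Exception (d): total rental receipts for the year are $2,320, below the $2,960 limit; the reportable unit count is 46, below the 47 limit — every condition holds. But applying paragraphs (n)–(o): (n) operates against (d): a current Tier D Notice is held. (o) does not operate here (assessed value is $340,500, not less than $309,000), so (n) stands. Exception (d) does not apply.
All of (e)'s requirements are met (there is no written lease; the basement flat is part of the primary residence; rent is paid in kind). But: (p) operates against (e): a current Tier A Waiver is held. (q) is not triggered (there is no Category A Exemption Letter in force), so (p) stands. (e) is therefore removed.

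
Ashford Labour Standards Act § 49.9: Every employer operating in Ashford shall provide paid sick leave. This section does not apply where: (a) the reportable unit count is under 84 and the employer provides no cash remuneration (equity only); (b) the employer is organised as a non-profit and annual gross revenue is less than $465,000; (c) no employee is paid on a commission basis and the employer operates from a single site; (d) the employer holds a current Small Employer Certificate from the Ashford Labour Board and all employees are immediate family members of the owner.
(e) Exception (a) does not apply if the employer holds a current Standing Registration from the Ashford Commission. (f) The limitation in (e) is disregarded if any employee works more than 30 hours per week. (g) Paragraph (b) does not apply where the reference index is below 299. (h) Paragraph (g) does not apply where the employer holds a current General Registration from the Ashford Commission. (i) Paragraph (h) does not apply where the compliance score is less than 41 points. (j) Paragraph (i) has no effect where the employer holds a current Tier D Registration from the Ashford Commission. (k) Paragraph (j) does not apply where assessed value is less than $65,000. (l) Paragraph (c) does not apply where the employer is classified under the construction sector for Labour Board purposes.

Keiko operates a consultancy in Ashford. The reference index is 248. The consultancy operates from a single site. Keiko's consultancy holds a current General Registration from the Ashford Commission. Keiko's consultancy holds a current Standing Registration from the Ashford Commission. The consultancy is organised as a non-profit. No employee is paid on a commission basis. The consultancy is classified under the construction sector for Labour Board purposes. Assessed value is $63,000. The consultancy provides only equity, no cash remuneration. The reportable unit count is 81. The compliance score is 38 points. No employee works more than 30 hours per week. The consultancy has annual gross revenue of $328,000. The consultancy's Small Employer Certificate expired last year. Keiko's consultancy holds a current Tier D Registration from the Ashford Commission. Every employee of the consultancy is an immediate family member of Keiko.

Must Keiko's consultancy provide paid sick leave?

Exception (a)'s conditions are all satisfied: the reportable unit count is 81, under the 84 limit; remuneration is equity-only. But applying paragraphs (e)–(f): (e) operates against (a): a current Standing Registration is held. (f), which would lift (e), is not triggered — no employee exceeds 30 hours/week. So (a) is unavailable.
Exception (b) is satisfied on its face — the employer is a non-profit; annual gross revenue is $328,000, less than the $465,000 limit. However, paragraphs (g)–(k) must be considered: (g) is triggered — the reference index is 248, below the 299 limit. (h) operates (a current General Registration is held), but is set aside by (i): (i) applies — the compliance score is 38 points, less than the 41 points limit. (j) is triggered (a current Tier D Registration is held), but is itself disapplied by (k): (k) is triggered — assessed value is $63,000, less than the $65,000 limit. (b) is therefore removed.
All of (c)'s requirements are met (no employee is paid on commission; the employer operates from a single site). But applying paragraph (l): (l) operates against (c): the consultancy is classified under the construction sector. Exception (c) does not apply.
Exception (d) fails — the Small Employer Certificate has expired.
None of the exceptions is available; § 49.9 applies in full.

Yes — Keiko's consultancy must provide paid sick leave.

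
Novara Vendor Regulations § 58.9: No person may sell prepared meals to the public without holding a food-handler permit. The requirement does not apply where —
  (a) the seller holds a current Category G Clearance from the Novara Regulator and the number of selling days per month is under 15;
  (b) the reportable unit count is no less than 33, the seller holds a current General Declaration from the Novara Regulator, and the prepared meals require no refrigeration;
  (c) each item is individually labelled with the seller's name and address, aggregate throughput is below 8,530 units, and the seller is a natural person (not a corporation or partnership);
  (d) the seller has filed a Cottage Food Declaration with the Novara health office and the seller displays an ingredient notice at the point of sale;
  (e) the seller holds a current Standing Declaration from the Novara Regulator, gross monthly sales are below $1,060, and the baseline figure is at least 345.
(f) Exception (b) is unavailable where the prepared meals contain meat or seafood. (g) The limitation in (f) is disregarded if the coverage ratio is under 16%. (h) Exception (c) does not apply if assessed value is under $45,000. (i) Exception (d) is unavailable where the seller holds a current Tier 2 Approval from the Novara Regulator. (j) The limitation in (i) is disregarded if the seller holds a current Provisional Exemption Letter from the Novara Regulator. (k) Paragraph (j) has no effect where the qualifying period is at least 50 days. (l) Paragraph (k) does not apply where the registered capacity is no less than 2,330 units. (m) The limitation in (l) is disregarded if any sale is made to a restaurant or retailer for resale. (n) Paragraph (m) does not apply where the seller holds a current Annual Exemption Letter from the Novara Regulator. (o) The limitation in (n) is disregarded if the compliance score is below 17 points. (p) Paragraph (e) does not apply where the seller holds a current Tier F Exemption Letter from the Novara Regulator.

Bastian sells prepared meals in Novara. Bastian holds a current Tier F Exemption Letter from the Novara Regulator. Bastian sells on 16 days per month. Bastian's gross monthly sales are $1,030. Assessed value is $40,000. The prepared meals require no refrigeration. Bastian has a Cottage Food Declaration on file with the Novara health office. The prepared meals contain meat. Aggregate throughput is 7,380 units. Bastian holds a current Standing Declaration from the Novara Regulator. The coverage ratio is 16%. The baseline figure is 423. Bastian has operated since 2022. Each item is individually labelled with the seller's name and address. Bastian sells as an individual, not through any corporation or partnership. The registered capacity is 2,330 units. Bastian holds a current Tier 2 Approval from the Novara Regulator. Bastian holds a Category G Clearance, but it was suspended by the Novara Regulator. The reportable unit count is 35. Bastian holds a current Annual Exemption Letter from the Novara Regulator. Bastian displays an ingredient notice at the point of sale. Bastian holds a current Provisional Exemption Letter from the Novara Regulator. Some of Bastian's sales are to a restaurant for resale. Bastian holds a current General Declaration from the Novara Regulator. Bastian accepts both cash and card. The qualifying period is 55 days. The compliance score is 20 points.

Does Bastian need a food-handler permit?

No — exception (d) applies; Bastian is not required to hold a food-handler permit.

Exception (a) fails — no current Category G Clearance is held.
Exception (b) is satisfied on its face — the reportable unit count is 35, meeting the 33 threshold; a current General Declaration is held; the prepared meals are shelf-stable. But: (f) operates — the prepared meals contain meat. (g) is inapplicable (the coverage ratio is 16%, not under 16%), so (f) stands. (b) is therefore removed.
All of (c)'s requirements are met (items are individually labelled; aggregate throughput is 7,380 units, below the 8,530 units limit; the seller is a natural person). But: (h) is engaged — assessed value is $40,000, under the $45,000 limit. (c) is therefore removed.
Exception (d) is satisfied on its face — a Cottage Food Declaration is on file; an ingredient notice is displayed. Under paragraphs (i)–(o): (i) would limit (d) — a current Tier 2 Approval is held — but (j) sets (i) aside: (j) operates against (i): a current Provisional Exemption Letter is held. (k) would limit (j) — the qualifying period is 55 days, meeting the 50 days threshold — but (l) sets (k) aside: (l) operates against (k): the registered capacity is 2,330 units, meeting the 2,330 units threshold. (m) operates (some sales are to a restaurant for resale), but is set aside by (n): (n) is engaged — a current Annual Exemption Letter is held. (o), which would lift (n), is not engaged — the compliance score is 20 points, not below 17 points. (d) remains available.
All of (e)'s requirements are met (a current Standing Declaration is held; gross monthly sales are $1,030, below the $1,060 limit; the baseline figure is 423, meeting the 345 threshold). However, paragraph (p) must be considered: (p) operates against (e): a current Tier F Exemption Letter is held. (e) is therefore removed.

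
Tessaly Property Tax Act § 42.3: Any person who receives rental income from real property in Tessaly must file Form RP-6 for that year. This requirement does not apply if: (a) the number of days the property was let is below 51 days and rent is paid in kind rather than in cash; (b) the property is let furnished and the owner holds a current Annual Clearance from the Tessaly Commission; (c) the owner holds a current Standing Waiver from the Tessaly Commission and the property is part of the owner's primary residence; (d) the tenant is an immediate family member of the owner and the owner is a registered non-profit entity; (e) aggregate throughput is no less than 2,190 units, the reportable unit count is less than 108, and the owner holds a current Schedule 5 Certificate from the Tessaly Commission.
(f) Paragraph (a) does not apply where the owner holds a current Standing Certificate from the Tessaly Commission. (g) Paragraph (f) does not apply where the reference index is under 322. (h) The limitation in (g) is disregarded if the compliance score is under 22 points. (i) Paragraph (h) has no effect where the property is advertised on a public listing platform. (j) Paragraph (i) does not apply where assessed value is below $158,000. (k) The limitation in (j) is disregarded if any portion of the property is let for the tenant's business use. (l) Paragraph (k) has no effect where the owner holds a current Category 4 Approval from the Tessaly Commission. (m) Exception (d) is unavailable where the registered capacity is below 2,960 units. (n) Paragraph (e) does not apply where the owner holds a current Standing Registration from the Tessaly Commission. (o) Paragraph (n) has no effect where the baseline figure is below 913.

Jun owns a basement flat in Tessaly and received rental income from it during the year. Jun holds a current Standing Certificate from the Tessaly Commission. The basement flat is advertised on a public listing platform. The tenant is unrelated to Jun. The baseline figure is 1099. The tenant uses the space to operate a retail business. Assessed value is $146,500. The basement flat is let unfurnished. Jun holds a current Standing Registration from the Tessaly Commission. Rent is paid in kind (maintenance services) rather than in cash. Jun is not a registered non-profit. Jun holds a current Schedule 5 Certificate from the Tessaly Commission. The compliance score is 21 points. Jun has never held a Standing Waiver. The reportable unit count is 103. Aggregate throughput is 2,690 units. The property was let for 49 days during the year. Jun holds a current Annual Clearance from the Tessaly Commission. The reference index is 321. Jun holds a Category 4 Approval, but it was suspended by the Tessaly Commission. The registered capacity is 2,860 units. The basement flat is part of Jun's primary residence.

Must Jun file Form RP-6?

All of (a)'s requirements are met (the number of days the property was let is 49 days, below the 51 days limit; rent is paid in kind). Under paragraphs (f)–(l): (f) operates (a current Standing Certificate is held), but is overridden by (g): (g) operates against (f): the reference index is 321, under the 322 limit. (h) would limit (g) — the compliance score is 21 points, under the 22 points limit — but (i) sets (h) aside: (i) operates — the property is publicly advertised. (j) is triggered (assessed value is $146,500, below the $158,000 limit), but is overridden by (k): (k) operates — the space is let for business use. (l) is not engaged (the Category 4 Approval is not current), so (k) stands. (a) remains available.
Exception (b) does not apply: the property is let unfurnished.
Exception (c) requires that the owner holds a current Standing Waiver from the Tessaly Commission; but there is no Standing Waiver in force, so (c) is unavailable.
Exception (d) does not apply: the tenant is unrelated to the owner.
Exception (e) is satisfied on its face — aggregate throughput is 2,690 units, meeting the 2,190 units threshold; the reportable unit count is 103, less than the 108 limit; a current Schedule 5 Certificate is held. But: (n) operates against (e): a current Standing Registration is held. (o) is inapplicable (the baseline figure is 1,099, not below 913), so (n) stands. So (e) is unavailable.

No — exception (a) applies; Jun is not required to file Form RP-6.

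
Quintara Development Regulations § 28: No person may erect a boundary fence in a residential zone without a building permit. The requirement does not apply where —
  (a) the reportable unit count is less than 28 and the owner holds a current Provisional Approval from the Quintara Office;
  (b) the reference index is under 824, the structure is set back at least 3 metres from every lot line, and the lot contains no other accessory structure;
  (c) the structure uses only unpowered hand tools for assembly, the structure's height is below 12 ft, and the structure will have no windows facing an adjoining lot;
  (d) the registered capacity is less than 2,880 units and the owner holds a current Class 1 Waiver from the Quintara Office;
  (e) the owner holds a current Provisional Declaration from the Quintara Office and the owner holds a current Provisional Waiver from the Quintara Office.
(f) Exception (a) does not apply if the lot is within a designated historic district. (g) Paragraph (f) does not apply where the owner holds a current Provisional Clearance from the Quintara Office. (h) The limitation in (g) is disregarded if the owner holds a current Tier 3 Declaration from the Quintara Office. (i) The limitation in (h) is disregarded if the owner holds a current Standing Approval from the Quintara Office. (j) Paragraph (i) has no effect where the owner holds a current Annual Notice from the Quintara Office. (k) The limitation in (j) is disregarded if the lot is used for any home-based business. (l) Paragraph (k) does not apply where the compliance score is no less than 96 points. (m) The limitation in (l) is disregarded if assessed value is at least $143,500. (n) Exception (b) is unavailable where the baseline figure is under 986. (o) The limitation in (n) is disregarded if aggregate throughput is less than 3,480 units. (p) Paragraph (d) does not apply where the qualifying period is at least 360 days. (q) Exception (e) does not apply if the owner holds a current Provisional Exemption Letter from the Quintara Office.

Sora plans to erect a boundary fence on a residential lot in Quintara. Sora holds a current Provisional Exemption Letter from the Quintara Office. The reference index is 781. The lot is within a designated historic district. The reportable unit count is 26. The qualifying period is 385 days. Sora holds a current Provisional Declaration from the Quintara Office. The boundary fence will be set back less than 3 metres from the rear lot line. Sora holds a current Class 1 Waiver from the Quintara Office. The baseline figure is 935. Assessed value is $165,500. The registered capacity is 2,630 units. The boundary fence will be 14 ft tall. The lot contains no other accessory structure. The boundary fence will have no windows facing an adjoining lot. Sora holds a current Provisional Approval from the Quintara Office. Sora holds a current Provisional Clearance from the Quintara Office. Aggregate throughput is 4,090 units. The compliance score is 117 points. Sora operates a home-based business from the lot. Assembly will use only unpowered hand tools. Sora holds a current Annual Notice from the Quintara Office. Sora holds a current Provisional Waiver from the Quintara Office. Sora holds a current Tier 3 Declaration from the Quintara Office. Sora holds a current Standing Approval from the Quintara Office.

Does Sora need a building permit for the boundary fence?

Exception (a)'s conditions are all satisfied: the reportable unit count is 26, less than the 28 limit; a current Provisional Approval is held. Applying paragraphs (f)–(m): (f) would limit (a) — the lot is in a historic district — but (g) sets (f) aside: (g) is engaged — a current Provisional Clearance is held. (h) would limit (g) — a current Tier 3 Declaration is held — but (i) sets (h) aside: (i) applies — a current Standing Approval is held. (j) would limit (i) — a current Annual Notice is held — but (k) sets (j) aside: (k) operates — a home-based business operates on the lot. (l) operates (the compliance score is 117 points, meeting the 96 points threshold), but is overridden by (m): (m) operates against (l): assessed value is $165,500, meeting the $143,500 threshold. (a) remains available.
Exception (b) fails — the rear setback is under 3 m.
Exception (c) requires that the structure's height is below 12 ft; but the structure's height is 14 ft, not below 12 ft, so (c) is unavailable.
Exception (d): the registered capacity is 2,630 units, less than the 2,880 units limit; a current Class 1 Waiver is held — every condition holds. But: (p) is engaged — the qualifying period is 385 days, meeting the 360 days threshold. (d) is therefore removed.
Exception (e) is satisfied on its face — a current Provisional Declaration is held; a current Provisional Waiver is held. Turning to paragraph (q): (q) is triggered — a current Provisional Exemption Letter is held. (e) is therefore removed.

No — exception (a) applies; Sora does not need a building permit.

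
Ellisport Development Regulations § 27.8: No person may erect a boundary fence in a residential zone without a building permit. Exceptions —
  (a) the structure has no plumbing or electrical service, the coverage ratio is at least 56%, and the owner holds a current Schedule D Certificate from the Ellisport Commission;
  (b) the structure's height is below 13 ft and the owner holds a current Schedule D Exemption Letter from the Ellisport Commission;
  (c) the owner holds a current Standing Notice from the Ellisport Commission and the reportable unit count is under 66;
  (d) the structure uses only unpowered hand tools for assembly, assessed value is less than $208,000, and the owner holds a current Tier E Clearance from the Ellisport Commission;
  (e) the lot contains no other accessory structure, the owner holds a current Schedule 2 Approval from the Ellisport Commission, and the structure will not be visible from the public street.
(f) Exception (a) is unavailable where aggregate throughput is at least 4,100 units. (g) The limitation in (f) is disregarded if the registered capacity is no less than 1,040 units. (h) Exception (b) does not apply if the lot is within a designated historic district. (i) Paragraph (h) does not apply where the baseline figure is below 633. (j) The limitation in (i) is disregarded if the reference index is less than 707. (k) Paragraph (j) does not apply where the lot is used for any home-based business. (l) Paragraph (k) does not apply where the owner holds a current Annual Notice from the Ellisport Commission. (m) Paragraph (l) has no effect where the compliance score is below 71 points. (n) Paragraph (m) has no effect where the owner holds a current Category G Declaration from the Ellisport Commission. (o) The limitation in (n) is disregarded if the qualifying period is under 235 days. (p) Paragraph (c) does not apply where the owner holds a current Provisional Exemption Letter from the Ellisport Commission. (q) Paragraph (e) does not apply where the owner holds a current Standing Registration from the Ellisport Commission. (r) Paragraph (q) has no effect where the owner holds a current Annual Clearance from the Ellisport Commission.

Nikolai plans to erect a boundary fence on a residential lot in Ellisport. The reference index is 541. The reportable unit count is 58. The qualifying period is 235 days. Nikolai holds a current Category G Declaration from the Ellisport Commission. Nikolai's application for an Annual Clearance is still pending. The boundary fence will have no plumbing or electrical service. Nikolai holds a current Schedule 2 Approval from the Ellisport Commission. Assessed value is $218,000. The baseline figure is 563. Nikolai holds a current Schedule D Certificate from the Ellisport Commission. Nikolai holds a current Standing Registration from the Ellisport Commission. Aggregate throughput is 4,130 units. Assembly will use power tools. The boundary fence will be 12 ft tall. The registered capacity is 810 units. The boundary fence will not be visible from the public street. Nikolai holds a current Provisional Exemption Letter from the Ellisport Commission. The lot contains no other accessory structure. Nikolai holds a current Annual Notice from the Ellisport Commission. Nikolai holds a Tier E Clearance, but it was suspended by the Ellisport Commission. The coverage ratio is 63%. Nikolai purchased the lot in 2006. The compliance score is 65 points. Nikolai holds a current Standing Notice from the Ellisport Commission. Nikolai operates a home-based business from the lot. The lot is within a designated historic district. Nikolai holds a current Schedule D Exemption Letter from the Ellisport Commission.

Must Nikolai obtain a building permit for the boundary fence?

Exception (a)'s conditions are all satisfied: there is no plumbing or electrical service; the coverage ratio is 63%, meeting the 56% threshold; a current Schedule D Certificate is held. Turning to paragraphs (f)–(g): (f) operates against (a): aggregate throughput is 4,130 units, meeting the 4,100 units threshold. (g) is not engaged (the registered capacity is 810 units, short of 1,040 units), so (f) stands. So (a) is unavailable.
Exception (b)'s conditions are all satisfied: the structure's height is 12 ft, below the 13 ft limit; a current Schedule D Exemption Letter is held. However, paragraphs (h)–(o) must be considered: (h) is engaged — the lot is in a historic district. (i) is triggered (the baseline figure is 563, below the 633 limit), but yields to (j): (j) operates against (i): the reference index is 541, less than the 707 limit. (k) operates (a home-based business operates on the lot), but is itself disapplied by (l): (l) operates against (k): a current Annual Notice is held. (m) would limit (l) — the compliance score is 65 points, below the 71 points limit — but (n) sets (m) aside: (n) operates against (m): a current Category G Declaration is held. (o), which would lift (n), does not operate here — the qualifying period is 235 days, not under 235 days. (b) is therefore removed.
Exception (c): a current Standing Notice is held; the reportable unit count is 58, under the 66 limit — every condition holds. However, paragraph (p) must be considered: (p) operates against (c): a current Provisional Exemption Letter is held. Exception (c) does not apply.
Exception (d) requires that the structure uses only unpowered hand tools for assembly; but assembly uses power tools, so (d) is unavailable.
Exception (e) is satisfied on its face — the lot has no other accessory structure; a current Schedule 2 Approval is held; the structure will not be visible from the street. Turning to paragraphs (q)–(r): (q) operates — a current Standing Registration is held. (r) does not operate here (the Annual Clearance is not current), so (q) stands. Exception (e) does not apply.
No exception applies. The general rule governs.

Yes — Nikolai must obtain a building permit.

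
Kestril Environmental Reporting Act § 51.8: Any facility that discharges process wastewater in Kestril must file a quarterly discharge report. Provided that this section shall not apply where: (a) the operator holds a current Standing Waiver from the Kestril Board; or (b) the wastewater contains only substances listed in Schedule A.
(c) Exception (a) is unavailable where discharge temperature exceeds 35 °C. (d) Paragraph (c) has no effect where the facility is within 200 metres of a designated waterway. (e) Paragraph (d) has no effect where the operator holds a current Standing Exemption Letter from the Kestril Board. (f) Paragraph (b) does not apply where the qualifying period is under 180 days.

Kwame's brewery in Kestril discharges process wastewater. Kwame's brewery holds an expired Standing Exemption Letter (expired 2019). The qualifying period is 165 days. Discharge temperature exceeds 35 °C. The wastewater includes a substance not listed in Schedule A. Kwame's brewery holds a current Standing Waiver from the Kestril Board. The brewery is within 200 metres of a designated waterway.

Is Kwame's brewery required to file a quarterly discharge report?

Exception (a): a current Standing Waiver is held — every condition holds. Applying paragraphs (c)–(e): (c) is triggered (discharge temperature exceeds 35 °C), but is overridden by (d): (d) operates — the brewery is within 200 m of a designated waterway. (e) does not operate here (the Standing Exemption Letter is not current), so (d) stands. So (a) applies.
Exception (b) does not apply: the wastewater includes a non-Schedule-A substance.

No — exception (a) applies; Kwame's brewery is not required to file a quarterly discharge report.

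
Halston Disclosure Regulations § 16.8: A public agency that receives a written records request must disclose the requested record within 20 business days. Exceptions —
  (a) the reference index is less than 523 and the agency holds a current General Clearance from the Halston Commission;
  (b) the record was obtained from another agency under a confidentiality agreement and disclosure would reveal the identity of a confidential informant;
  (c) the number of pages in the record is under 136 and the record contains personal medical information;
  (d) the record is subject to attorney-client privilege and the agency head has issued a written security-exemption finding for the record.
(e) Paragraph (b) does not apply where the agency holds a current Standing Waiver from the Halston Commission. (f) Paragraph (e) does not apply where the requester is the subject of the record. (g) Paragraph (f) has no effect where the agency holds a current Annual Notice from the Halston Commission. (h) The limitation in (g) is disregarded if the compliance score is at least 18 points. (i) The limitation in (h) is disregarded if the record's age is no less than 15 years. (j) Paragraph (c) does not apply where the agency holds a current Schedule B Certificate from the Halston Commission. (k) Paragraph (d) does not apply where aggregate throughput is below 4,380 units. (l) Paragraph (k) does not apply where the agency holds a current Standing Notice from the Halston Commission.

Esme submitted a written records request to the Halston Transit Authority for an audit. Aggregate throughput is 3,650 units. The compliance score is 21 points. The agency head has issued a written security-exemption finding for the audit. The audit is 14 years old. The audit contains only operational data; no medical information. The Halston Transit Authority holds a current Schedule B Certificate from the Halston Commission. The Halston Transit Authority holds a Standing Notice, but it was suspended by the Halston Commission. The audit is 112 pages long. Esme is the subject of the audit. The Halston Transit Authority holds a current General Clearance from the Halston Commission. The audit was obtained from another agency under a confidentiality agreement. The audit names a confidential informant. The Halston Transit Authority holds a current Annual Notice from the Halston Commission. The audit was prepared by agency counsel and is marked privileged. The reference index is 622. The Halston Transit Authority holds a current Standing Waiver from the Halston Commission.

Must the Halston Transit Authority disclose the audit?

No — exception (b) applies; the Halston Transit Authority is not required to disclose the audit.

Exception (a) does not apply: the reference index is 622, not less than 523.
Exception (b) is satisfied on its face — the audit was obtained under a confidentiality agreement; the audit names a confidential informant. Under paragraphs (e)–(i): (e) would limit (b) — a current Standing Waiver is held — but (f) sets (e) aside: (f) applies — Esme is the subject of the audit. (g) is engaged (a current Annual Notice is held), but yields to (h): (h) applies — the compliance score is 21 points, meeting the 18 points threshold. (i) is inapplicable (the record's age is 14 years, short of 15 years), so (h) stands. Exception (b) stands.
Exception (c) does not apply: the audit contains only operational data.
Exception (d)'s conditions are all satisfied: the audit is privileged; a written security-exemption finding has been issued. But applying paragraphs (k)–(l): (k) operates against (d): aggregate throughput is 3,650 units, below the 4,380 units limit. (l), which would lift (k), does not operate here — there is no Standing Notice in force. So (d) is unavailable.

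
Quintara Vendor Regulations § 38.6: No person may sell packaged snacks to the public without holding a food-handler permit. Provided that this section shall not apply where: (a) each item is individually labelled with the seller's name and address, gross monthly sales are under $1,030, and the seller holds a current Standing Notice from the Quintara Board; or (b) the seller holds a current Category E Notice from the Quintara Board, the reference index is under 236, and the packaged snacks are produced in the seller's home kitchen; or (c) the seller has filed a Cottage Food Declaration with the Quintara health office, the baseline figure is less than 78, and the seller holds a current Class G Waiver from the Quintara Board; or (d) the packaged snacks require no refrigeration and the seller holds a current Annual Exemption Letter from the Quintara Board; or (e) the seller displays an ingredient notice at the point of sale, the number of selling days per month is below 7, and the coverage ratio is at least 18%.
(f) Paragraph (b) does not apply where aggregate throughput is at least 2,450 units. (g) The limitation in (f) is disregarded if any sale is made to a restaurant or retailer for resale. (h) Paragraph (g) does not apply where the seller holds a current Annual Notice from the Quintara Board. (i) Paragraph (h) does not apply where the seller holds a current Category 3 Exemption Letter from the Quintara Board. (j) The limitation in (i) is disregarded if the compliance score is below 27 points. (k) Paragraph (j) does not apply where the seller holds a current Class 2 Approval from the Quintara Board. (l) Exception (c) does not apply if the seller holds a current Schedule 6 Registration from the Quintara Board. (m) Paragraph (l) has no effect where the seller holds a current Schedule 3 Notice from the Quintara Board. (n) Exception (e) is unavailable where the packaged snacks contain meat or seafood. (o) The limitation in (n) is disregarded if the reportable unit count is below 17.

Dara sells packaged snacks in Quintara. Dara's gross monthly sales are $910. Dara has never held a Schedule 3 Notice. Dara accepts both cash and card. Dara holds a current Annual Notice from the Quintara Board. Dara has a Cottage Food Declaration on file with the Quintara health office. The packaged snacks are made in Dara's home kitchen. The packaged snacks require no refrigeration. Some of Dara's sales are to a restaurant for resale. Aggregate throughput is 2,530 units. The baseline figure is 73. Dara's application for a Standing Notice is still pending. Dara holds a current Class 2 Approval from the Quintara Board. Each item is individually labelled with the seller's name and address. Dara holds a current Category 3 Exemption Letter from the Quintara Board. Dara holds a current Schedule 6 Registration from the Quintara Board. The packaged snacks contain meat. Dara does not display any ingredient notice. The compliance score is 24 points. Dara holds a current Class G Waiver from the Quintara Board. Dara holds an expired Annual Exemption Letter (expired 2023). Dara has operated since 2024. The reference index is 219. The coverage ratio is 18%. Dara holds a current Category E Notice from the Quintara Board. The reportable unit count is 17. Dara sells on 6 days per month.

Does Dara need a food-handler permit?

No — exception (b) applies; Dara is not required to hold a food-handler permit.

Exception (a) does not apply: the Standing Notice is not current.
Exception (b)'s conditions are all satisfied: a current Category E Notice is held; the reference index is 219, under the 236 limit; the packaged snacks are home-kitchen produced. As to paragraphs (f)–(k): (f) is engaged (aggregate throughput is 2,530 units, meeting the 2,450 units threshold), but is itself disapplied by (g): (g) operates against (f): some sales are to a restaurant for resale. (h) would limit (g) — a current Annual Notice is held — but (i) sets (h) aside: (i) is triggered — a current Category 3 Exemption Letter is held. (j) would limit (i) — the compliance score is 24 points, below the 27 points limit — but (k) sets (j) aside: (k) operates against (j): a current Class 2 Approval is held. (b) remains available.
Exception (c) is satisfied on its face — a Cottage Food Declaration is on file; the baseline figure is 73, less than the 78 limit; a current Class G Waiver is held. But: (l) operates against (c): a current Schedule 6 Registration is held. (m), which would lift (l), is not triggered — there is no Schedule 3 Notice in force. So (c) is unavailable.
Exception (d) fails — the Annual Exemption Letter is not current.
Exception (e) requires that the seller displays an ingredient notice at the point of sale; but no ingredient notice is displayed, so (e) is unavailable.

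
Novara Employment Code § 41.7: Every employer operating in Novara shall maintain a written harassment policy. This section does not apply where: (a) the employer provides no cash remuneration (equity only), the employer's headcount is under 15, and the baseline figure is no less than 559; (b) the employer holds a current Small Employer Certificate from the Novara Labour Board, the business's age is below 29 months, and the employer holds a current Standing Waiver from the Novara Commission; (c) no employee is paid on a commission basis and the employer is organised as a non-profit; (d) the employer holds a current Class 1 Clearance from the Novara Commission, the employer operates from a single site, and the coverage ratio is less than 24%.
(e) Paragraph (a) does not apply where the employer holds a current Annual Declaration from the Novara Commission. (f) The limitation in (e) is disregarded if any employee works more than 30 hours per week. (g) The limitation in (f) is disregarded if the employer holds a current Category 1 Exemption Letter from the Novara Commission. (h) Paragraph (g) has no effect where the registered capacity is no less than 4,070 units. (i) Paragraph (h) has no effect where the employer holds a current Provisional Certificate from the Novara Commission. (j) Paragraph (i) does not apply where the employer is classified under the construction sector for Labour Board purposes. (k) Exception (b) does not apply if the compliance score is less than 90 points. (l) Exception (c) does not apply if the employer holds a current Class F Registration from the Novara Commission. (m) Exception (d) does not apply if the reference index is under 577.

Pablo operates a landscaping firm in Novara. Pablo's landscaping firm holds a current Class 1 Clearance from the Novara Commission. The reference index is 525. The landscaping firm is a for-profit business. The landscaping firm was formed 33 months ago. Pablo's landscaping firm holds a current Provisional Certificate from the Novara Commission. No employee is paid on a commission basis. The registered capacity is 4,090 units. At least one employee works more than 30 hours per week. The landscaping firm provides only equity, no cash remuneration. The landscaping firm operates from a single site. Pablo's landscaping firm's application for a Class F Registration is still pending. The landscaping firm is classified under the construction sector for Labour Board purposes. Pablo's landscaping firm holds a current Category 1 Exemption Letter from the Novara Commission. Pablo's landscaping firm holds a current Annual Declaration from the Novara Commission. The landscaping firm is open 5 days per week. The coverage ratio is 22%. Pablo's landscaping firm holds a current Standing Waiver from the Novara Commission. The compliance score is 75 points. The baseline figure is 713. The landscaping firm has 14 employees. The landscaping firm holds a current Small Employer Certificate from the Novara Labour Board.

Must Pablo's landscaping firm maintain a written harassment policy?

All of (a)'s requirements are met (remuneration is equity-only; the employer's headcount is 14, under the 15 limit; the baseline figure is 713, meeting the 559 threshold). Considering the limiting provisions: (e) would limit (a) — a current Annual Declaration is held — but (f) sets (e) aside: (f) operates — at least one employee exceeds 30 hours/week. (g) is engaged (a current Category 1 Exemption Letter is held), but is itself disapplied by (h): (h) operates — the registered capacity is 4,090 units, meeting the 4,070 units threshold. (i) would limit (h) — a current Provisional Certificate is held — but (j) sets (i) aside: (j) is engaged — the landscaping firm is classified under the construction sector. Exception (a) stands.
Exception (b) requires that the business's age is below 29 months; but the business's age is 33 months, not below 29 months, so (b) is unavailable.
Exception (c) fails — the employer is for-profit.
Exception (d): a current Class 1 Clearance is held; the employer operates from a single site; the coverage ratio is 22%, less than the 24% limit — every condition holds. Turning to paragraph (m): (m) operates — the reference index is 525, under the 577 limit. (d) is therefore removed.

No — exception (a) applies; Pablo's landscaping firm is not required to maintain a written harassment policy.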